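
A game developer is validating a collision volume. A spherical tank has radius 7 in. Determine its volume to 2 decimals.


Shape: sphere
Radius r = 7 in
Formula: V = (4/3) * pi * r^3
r^3 = 343
(4/3) * 343 = 457.333333
V = 457.333333 * pi
V = 1436.76
1436.76 in^3


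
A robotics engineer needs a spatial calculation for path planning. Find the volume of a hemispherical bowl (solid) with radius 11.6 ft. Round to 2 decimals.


Shape: hemisphere (half of a sphere)
Radius r = 11.6 ft
Formula: V = (1/2) * (4/3) * pi * r^3 = (2/3) * pi * r^3
r^3 = 1560.896
(2/3) * 1560.896 = 1040.597333
V = 1040.597333 * pi
V = 3269.13
3269.13 ft^3


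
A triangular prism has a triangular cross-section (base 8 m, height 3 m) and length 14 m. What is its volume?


Shape: triangular prism
Triangle base = 8 m, triangle height = 3 m, prism length L = 14 m
Formula: V = (1/2 * b * h_tri) * L
Cross-section area = 0.5 * 8 * 3 = 12
V = 12 * 14
V = 168
168 m^3


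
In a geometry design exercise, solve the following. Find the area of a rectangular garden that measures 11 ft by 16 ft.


Shape: rectangle
Length l = 11 ft, Width w = 16 ft
Formula: A = l * w
A = 11 * 16
A = 176
176 ft^2


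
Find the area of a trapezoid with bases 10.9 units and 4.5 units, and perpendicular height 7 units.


Shape: trapezoid
Parallel sides a = 10.9 units, b = 4.5 units; Height h = 7 units
Formula: A = (a + b) * h / 2
a + b = 10.9 + 4.5 = 15.4
A = 15.4 * 7 / 2
A = 107.8 / 2
A = 53.9
53.9 units^2


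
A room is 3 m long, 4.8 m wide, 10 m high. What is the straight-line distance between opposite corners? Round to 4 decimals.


Shape: rectangular box (space diagonal)
l = 3 m, w = 4.8 m, h = 10 m
Visualize: the diagonal of the base, then a right triangle with that diagonal and the height.
Formula: d = sqrt(l^2 + w^2 + h^2)
l^2 + w^2 + h^2 = 9 + 23.04 + 100 = 132.04
d = sqrt(132.04)
d = 11.4909
11.4909 m


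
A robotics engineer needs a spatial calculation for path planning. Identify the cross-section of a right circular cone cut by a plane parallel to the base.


Solid: right circular cone
Cutting plane: parallel to the base
Visualize the intersection of the plane with the solid's surface.
The boundary of the cut region is a circle.
circle


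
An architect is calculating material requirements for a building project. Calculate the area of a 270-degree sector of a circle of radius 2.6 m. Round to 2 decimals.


Shape: circular sector
Radius r = 2.6 m, Angle = 270 degrees
Formula: A = (angle/360) * pi * r^2
r^2 = 6.76
Fraction of circle = 270/360
A = (270/360) * pi * 6.76
A = 5.07 * pi
A = 15.93
15.93 m^2


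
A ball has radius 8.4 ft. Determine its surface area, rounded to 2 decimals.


Shape: sphere
Radius r = 8.4 ft
Formula: SA = 4 * pi * r^2
r^2 = 70.56
SA = 4 * pi * 70.56
SA = 282.24 * pi
SA = 886.68
886.68 ft^2


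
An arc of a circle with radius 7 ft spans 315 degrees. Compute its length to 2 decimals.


Shape: circular arc
Radius r = 7 ft, Angle = 315 degrees
Formula: L = (angle/360) * 2 * pi * r
2 * pi * r = 14 * pi
L = (315/360) * 14 * pi
L = 12.25 * pi
L = 38.48
38.48 ft


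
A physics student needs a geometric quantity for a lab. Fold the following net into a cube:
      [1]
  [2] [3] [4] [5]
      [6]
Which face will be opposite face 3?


Net: cross layout. Take square 3 as the base (bottom).
Fold the four squares in the horizontal row up around 3: 2 -> left, 4 -> right, 5 wraps to the top.
Fold 1 and 6 up from 3: 1 -> back, 6 -> front.
Opposite pairs are therefore: (1, 6), (2, 4), (3, 5).
Face 3 is opposite face 5.
face 5


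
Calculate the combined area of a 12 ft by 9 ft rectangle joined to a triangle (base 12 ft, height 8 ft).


Composite shape: rectangle + triangle
Rectangle area = 12 * 9 = 108
Triangle area = 0.5 * 12 * 8 = 48
Total = 108 + 48
Total = 156
156 ft^2


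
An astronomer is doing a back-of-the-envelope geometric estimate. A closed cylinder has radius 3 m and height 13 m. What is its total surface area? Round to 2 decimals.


Shape: closed cylinder
Radius r = 3 m, Height h = 13 m
Formula: SA = 2*pi*r^2 + 2*pi*r*h = 2*pi*r*(r + h)
r + h = 16
2 * r * (r + h) = 2 * 3 * 16 = 96
SA = 96 * pi
SA = 301.59
301.59 m^2


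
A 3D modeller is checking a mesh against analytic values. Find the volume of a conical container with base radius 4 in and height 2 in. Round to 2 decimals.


Shape: cone
Radius r = 4 in, Height h = 2 in
Formula: V = (1/3) * pi * r^2 * h
r^2 = 16
pi * r^2 * h = pi * 16 * 2 = 32 * pi
V = 32 * pi / 3
V = 33.51
33.51 in^3


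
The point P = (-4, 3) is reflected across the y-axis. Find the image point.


Transformation: reflection
Original point: (-4, 3)
Rule for reflection over the y-axis: (x, y) -> (-x, y)
Apply: (-4, 3) -> (4, 3)
(4, 3)


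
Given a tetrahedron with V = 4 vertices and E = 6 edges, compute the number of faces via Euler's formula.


Polyhedron: tetrahedron
Euler's formula for convex polyhedra: V - E + F = 2
Given: V = 4 vertices and E = 6 edges
Solve for F:
F = 2 + E - V = 2 + 6 - 4 = 4
4 faces


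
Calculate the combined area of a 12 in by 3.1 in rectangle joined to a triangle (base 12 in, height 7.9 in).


Composite shape: rectangle + triangle
Rectangle area = 12 * 3.1 = 37.2
Triangle area = 0.5 * 12 * 7.9 = 47.4
Total = 37.2 + 47.4
Total = 84.6
84.6 in^2


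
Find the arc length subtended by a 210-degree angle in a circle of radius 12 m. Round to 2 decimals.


Shape: circular arc
Radius r = 12 m, Angle = 210 degrees
Formula: L = (angle/360) * 2 * pi * r
2 * pi * r = 24 * pi
L = (210/360) * 24 * pi
L = 14 * pi
L = 43.98
43.98 m


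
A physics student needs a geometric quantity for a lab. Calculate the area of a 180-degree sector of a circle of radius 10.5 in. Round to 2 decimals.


Shape: circular sector
Radius r = 10.5 in, Angle = 180 degrees
Formula: A = (angle/360) * pi * r^2
r^2 = 110.25
Fraction of circle = 180/360
A = (180/360) * pi * 110.25
A = 55.125 * pi
A = 173.18
173.18 in^2


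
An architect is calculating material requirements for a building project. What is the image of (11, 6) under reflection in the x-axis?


Transformation: reflection
Original point: (11, 6)
Rule for reflection over the x-axis: (x, y) -> (x, -y)
Apply: (11, 6) -> (11, -6)
(11, -6)


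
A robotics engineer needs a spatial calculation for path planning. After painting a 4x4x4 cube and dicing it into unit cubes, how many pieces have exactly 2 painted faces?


Large cube: 4 x 4 x 4, cut into unit cubes.
n = 4, so n - 2 = 2
Cubes with 2 painted faces lie along the edges, excluding corners.
A cube has 12 edges; each contributes (n - 2) = 2 such cubes.
Count = 12 * 2 = 24
24 unit cubes


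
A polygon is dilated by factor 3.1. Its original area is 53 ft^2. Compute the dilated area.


Linear scale factor k = 3.1
Original area = 53 ft^2
Rule: under a linear scaling by k, areas scale by k^2.
k^2 = 3.1^2 = 9.61
New area = 53 * 9.61
New area = 509.33
509.33 ft^2


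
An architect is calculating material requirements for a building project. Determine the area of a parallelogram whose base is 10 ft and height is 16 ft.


Shape: parallelogram
Base b = 10 ft, Height h = 16 ft
Formula: A = b * h
A = 10 * 16
A = 160
160 ft^2


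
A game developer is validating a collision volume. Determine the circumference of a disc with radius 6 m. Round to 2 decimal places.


Shape: circle
Radius r = 6 m
Formula: C = 2 * pi * r
C = 2 * pi * 6
C = 12 * pi
C = 37.7
37.7 m


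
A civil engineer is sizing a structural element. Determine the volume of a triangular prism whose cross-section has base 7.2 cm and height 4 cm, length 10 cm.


Shape: triangular prism
Triangle base = 7.2 cm, triangle height = 4 cm, prism length L = 10 cm
Formula: V = (1/2 * b * h_tri) * L
Cross-section area = 0.5 * 7.2 * 4 = 14.4
V = 14.4 * 10
V = 144
144 cm^3


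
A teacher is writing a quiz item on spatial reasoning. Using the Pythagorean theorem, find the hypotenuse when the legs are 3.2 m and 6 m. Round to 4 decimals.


Shape: right triangle
Legs a = 3.2 m, b = 6 m
Formula: c = sqrt(a^2 + b^2)
a^2 = 10.24, b^2 = 36
a^2 + b^2 = 46.24
c = sqrt(46.24)
c = 6.8
6.8 m


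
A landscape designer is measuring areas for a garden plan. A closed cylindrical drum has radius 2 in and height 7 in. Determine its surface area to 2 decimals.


Shape: closed cylinder
Radius r = 2 in, Height h = 7 in
Formula: SA = 2*pi*r^2 + 2*pi*r*h = 2*pi*r*(r + h)
r + h = 9
2 * r * (r + h) = 2 * 2 * 9 = 36
SA = 36 * pi
SA = 113.1
113.1 in^2


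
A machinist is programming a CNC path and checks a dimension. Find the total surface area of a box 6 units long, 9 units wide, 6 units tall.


Shape: rectangular prism
l = 6 units, w = 9 units, h = 6 units
Formula: SA = 2(lw + lh + wh)
lw = 54, lh = 36, wh = 54
lw + lh + wh = 144
SA = 2 * 144
SA = 288
288 units^2


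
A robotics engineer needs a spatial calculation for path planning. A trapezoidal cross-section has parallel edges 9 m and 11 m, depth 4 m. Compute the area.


Shape: trapezoid
Parallel sides a = 9 m, b = 11 m; Height h = 4 m
Formula: A = (a + b) * h / 2
a + b = 9 + 11 = 20
A = 20 * 4 / 2
A = 80 / 2
A = 40
40 m^2


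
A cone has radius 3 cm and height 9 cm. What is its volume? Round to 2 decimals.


Shape: cone
Radius r = 3 cm, Height h = 9 cm
Formula: V = (1/3) * pi * r^2 * h
r^2 = 9
pi * r^2 * h = pi * 9 * 9 = 81 * pi
V = 81 * pi / 3
V = 84.82
84.82 cm^3


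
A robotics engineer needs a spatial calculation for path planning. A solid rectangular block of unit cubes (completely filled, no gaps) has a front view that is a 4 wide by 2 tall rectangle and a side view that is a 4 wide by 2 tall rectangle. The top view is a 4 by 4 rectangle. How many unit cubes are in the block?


Orthographic views of a solid rectangular block:
Front view 4 x 2 -> length = 4, height = 2
Side view 4 x 2 -> width = 4, height = 2 (consistent)
Top view 4 x 4 -> confirms length = 4, width = 4
The block is 4 x 4 x 2.
Total unit cubes = 4 * 4 * 2 = 32
32 unit cubes


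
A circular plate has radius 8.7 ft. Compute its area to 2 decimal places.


Shape: circle
Radius r = 8.7 ft
Formula: A = pi * r^2
r^2 = 8.7^2 = 75.69
A = pi * 75.69
A = 237.79
237.79 ft^2


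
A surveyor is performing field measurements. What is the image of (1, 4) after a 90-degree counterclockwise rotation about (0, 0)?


Transformation: rotation about the origin
Original point: (1, 4)
Rule for 90 deg counterclockwise: (x, y) -> (-y, x)
Apply: (1, 4) -> (-4, 1)
(-4, 1)


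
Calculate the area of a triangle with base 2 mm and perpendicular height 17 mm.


Shape: triangle
Base b = 2 mm, Height h = 17 mm
Formula: A = (1/2) * b * h
A = 0.5 * 2 * 17
A = 0.5 * 34
A = 17
17 mm^2


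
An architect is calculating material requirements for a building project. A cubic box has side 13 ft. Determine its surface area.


Shape: cube
Side s = 13 ft
A cube has 6 square faces.
Formula: SA = 6 * s^2
s^2 = 169
SA = 6 * 169
SA = 1014
1014 ft^2


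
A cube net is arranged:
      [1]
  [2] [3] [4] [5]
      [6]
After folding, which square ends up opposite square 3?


Net: cross layout. Take square 3 as the base (bottom).
Fold the four squares in the horizontal row up around 3: 2 -> left, 4 -> right, 5 wraps to the top.
Fold 1 and 6 up from 3: 1 -> back, 6 -> front.
Opposite pairs are therefore: (1, 6), (2, 4), (3, 5).
Face 3 is opposite face 5.
face 5


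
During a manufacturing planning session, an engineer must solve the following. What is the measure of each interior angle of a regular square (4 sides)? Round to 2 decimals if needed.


Shape: regular square (4 sides)
Formula: interior angle = (n - 2) * 180 / n
(n - 2) = 2
(n - 2) * 180 = 360
angle = 360 / 4
angle = 90
90 degrees


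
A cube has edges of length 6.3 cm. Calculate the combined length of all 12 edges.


Shape: cube
Side s = 6.3 cm
A cube has 12 edges, all equal.
Formula: total edge length = 12 * s
Total = 12 * 6.3
Total = 75.6
75.6 cm


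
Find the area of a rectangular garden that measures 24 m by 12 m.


Shape: rectangle
Length l = 24 m, Width w = 12 m
Formula: A = l * w
A = 24 * 12
A = 288
288 m^2


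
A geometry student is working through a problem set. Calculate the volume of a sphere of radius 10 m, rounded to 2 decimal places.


Shape: sphere
Radius r = 10 m
Formula: V = (4/3) * pi * r^3
r^3 = 1000
(4/3) * 1000 = 1333.333333
V = 1333.333333 * pi
V = 4188.79
4188.79 m^3


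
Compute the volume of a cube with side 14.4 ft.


Shape: cube
Side s = 14.4 ft
Formula: V = s^3
V = 14.4 * 14.4 * 14.4
V = 207.36 * 14.4
V = 2985.984
2985.984 ft^3


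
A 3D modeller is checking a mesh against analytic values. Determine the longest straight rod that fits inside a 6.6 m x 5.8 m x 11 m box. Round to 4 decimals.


Shape: rectangular box (space diagonal)
l = 6.6 m, w = 5.8 m, h = 11 m
Visualize: the diagonal of the base, then a right triangle with that diagonal and the height.
Formula: d = sqrt(l^2 + w^2 + h^2)
l^2 + w^2 + h^2 = 43.56 + 33.64 + 121 = 198.2
d = sqrt(198.2)
d = 14.0784
14.0784 m


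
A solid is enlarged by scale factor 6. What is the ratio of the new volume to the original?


Linear scale factor k = 6
Rule: under a linear scaling by k, volumes scale by k^3.
k^3 = 6 * 6 * 6
k^3 = 36 * 6
k^3 = 216
Volume scales by a factor of 216.
216 (dimensionless)


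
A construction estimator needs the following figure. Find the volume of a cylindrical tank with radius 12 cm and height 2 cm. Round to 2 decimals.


Shape: cylinder
Radius r = 12 cm, Height h = 2 cm
Formula: V = pi * r^2 * h
r^2 = 144
V = pi * 144 * 2
V = 288 * pi
V = 904.78
904.78 cm^3


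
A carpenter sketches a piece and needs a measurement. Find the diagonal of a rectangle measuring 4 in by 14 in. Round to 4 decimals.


Shape: rectangle (diagonal via Pythagoras)
Sides: 4 in and 14 in
Formula: d = sqrt(l^2 + w^2)
l^2 = 16, w^2 = 196
l^2 + w^2 = 212
d = sqrt(212)
d = 14.5602
14.5602 in


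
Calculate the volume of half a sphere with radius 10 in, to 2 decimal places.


Shape: hemisphere (half of a sphere)
Radius r = 10 in
Formula: V = (1/2) * (4/3) * pi * r^3 = (2/3) * pi * r^3
r^3 = 1000
(2/3) * 1000 = 666.666667
V = 666.666667 * pi
V = 2094.4
2094.4 in^3


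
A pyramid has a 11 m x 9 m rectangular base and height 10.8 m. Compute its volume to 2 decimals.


Shape: rectangular pyramid
Base: 11 m x 9 m, Height h = 10.8 m
Formula: V = (1/3) * base_area * h
base_area = 11 * 9 = 99
base_area * h = 99 * 10.8 = 1069.2
V = 1069.2 / 3
V = 356.4
356.4 m^3


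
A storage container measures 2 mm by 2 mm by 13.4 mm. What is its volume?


Shape: rectangular prism
l = 2 mm, w = 2 mm, h = 13.4 mm
Formula: V = l * w * h
V = 2 * 2 * 13.4
V = 4 * 13.4
V = 53.6
53.6 mm^3


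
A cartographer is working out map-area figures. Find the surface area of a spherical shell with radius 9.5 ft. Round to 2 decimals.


Shape: sphere
Radius r = 9.5 ft
Formula: SA = 4 * pi * r^2
r^2 = 90.25
SA = 4 * pi * 90.25
SA = 361 * pi
SA = 1134.11
1134.11 ft^2


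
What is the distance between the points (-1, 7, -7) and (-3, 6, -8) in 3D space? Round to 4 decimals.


3D distance between two points
P1 = (-1, 7, -7), P2 = (-3, 6, -8)
Formula: d = sqrt((x2-x1)^2 + (y2-y1)^2 + (z2-z1)^2)
dx = -3 - -1 = -2
dy = 6 - 7 = -1
dz = -8 - -7 = -1
dx^2 + dy^2 + dz^2 = 4 + 1 + 1 = 6
d = sqrt(6)
d = 2.4495
2.4495 units


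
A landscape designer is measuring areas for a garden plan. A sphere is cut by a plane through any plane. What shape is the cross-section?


Solid: sphere
Cutting plane: through any plane
Visualize the intersection of the plane with the solid's surface.
The boundary of the cut region is a circle.
circle


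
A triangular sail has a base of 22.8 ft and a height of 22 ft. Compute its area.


Shape: triangle
Base b = 22.8 ft, Height h = 22 ft
Formula: A = (1/2) * b * h
A = 0.5 * 22.8 * 22
A = 0.5 * 501.6
A = 250.8
250.8 ft^2


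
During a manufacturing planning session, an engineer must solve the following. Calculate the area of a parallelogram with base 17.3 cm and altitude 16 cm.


Shape: parallelogram
Base b = 17.3 cm, Height h = 16 cm
Formula: A = b * h
A = 17.3 * 16
A = 276.8
276.8 cm^2


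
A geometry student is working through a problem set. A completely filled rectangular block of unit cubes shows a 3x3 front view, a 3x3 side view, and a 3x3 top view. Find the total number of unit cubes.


Orthographic views of a solid rectangular block:
Front view 3 x 3 -> length = 3, height = 3
Side view 3 x 3 -> width = 3, height = 3 (consistent)
Top view 3 x 3 -> confirms length = 3, width = 3
The block is 3 x 3 x 3.
Total unit cubes = 3 * 3 * 3 = 27
27 unit cubes


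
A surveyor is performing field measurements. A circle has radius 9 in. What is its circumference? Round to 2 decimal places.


Shape: circle
Radius r = 9 in
Formula: C = 2 * pi * r
C = 2 * pi * 9
C = 18 * pi
C = 56.55
56.55 in


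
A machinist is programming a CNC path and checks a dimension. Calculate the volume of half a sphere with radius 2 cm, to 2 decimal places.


Shape: hemisphere (half of a sphere)
Radius r = 2 cm
Formula: V = (1/2) * (4/3) * pi * r^3 = (2/3) * pi * r^3
r^3 = 8
(2/3) * 8 = 5.333333
V = 5.333333 * pi
V = 16.76
16.76 cm^3


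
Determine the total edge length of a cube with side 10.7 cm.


Shape: cube
Side s = 10.7 cm
A cube has 12 edges, all equal.
Formula: total edge length = 12 * s
Total = 12 * 10.7
Total = 128.4
128.4 cm


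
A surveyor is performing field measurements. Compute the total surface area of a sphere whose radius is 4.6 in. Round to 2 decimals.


Shape: sphere
Radius r = 4.6 in
Formula: SA = 4 * pi * r^2
r^2 = 21.16
SA = 4 * pi * 21.16
SA = 84.64 * pi
SA = 265.9
265.9 in^2


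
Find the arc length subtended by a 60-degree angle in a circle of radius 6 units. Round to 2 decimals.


Shape: circular arc
Radius r = 6 units, Angle = 60 degrees
Formula: L = (angle/360) * 2 * pi * r
2 * pi * r = 12 * pi
L = (60/360) * 12 * pi
L = 2 * pi
L = 6.28
6.28 units


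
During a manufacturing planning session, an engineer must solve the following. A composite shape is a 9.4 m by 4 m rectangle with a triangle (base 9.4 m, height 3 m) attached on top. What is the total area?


Composite shape: rectangle + triangle
Rectangle area = 9.4 * 4 = 37.6
Triangle area = 0.5 * 9.4 * 3 = 14.1
Total = 37.6 + 14.1
Total = 51.7
51.7 m^2


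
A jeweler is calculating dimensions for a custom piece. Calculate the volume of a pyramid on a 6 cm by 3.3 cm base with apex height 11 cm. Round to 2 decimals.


Shape: rectangular pyramid
Base: 6 cm x 3.3 cm, Height h = 11 cm
Formula: V = (1/3) * base_area * h
base_area = 6 * 3.3 = 19.8
base_area * h = 19.8 * 11 = 217.8
V = 217.8 / 3
V = 72.6
72.6 cm^3


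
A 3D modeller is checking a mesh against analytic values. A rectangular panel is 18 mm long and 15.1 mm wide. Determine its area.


Shape: rectangle
Length l = 18 mm, Width w = 15.1 mm
Formula: A = l * w
A = 18 * 15.1
A = 271.8
271.8 mm^2


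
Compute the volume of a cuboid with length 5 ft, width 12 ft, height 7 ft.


Shape: rectangular prism
l = 5 ft, w = 12 ft, h = 7 ft
Formula: V = l * w * h
V = 5 * 12 * 7
V = 60 * 7
V = 420
420 ft^3


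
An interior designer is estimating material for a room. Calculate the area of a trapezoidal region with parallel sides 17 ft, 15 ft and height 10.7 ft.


Shape: trapezoid
Parallel sides a = 17 ft, b = 15 ft; Height h = 10.7 ft
Formula: A = (a + b) * h / 2
a + b = 17 + 15 = 32
A = 32 * 10.7 / 2
A = 342.4 / 2
A = 171.2
171.2 ft^2


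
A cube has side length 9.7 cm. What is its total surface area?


Shape: cube
Side s = 9.7 cm
A cube has 6 square faces.
Formula: SA = 6 * s^2
s^2 = 94.09
SA = 6 * 94.09
SA = 564.54
564.54 cm^2


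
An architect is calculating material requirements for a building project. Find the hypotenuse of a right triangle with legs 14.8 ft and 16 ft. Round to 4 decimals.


Shape: right triangle
Legs a = 14.8 ft, b = 16 ft
Formula: c = sqrt(a^2 + b^2)
a^2 = 219.04, b^2 = 256
a^2 + b^2 = 475.04
c = sqrt(475.04)
c = 21.7954
21.7954 ft


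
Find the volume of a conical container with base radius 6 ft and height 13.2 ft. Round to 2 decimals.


Shape: cone
Radius r = 6 ft, Height h = 13.2 ft
Formula: V = (1/3) * pi * r^2 * h
r^2 = 36
pi * r^2 * h = pi * 36 * 13.2 = 475.2 * pi
V = 475.2 * pi / 3
V = 497.63
497.63 ft^3


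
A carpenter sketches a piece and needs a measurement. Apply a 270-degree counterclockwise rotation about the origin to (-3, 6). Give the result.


Transformation: rotation about the origin
Original point: (-3, 6)
Rule for 270 deg counterclockwise: (x, y) -> (y, -x)
Apply: (-3, 6) -> (6, 3)
(6, 3)


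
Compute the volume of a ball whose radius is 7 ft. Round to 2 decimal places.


Shape: sphere
Radius r = 7 ft
Formula: V = (4/3) * pi * r^3
r^3 = 343
(4/3) * 343 = 457.333333
V = 457.333333 * pi
V = 1436.76
1436.76 ft^3


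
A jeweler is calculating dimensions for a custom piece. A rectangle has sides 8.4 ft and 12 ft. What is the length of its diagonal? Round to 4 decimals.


Shape: rectangle (diagonal via Pythagoras)
Sides: 8.4 ft and 12 ft
Formula: d = sqrt(l^2 + w^2)
l^2 = 70.56, w^2 = 144
l^2 + w^2 = 214.56
d = sqrt(214.56)
d = 14.6479
14.6479 ft


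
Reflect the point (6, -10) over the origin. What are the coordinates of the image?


Transformation: reflection
Original point: (6, -10)
Rule for reflection through the origin: (x, y) -> (-x, -y)
Apply: (6, -10) -> (-6, 10)
(-6, 10)


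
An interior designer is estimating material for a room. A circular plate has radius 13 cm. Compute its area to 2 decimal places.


Shape: circle
Radius r = 13 cm
Formula: A = pi * r^2
r^2 = 13^2 = 169
A = pi * 169
A = 530.93
530.93 cm^2


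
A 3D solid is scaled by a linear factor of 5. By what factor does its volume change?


Linear scale factor k = 5
Rule: under a linear scaling by k, volumes scale by k^3.
k^3 = 5 * 5 * 5
k^3 = 25 * 5
k^3 = 125
Volume scales by a factor of 125.
125 (dimensionless)


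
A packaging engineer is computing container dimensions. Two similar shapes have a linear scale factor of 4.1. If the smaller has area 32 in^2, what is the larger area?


Linear scale factor k = 4.1
Original area = 32 in^2
Rule: under a linear scaling by k, areas scale by k^2.
k^2 = 4.1^2 = 16.81
New area = 32 * 16.81
New area = 537.92
537.92 in^2


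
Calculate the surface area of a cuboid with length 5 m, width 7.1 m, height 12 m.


Shape: rectangular prism
l = 5 m, w = 7.1 m, h = 12 m
Formula: SA = 2(lw + lh + wh)
lw = 35.5, lh = 60, wh = 85.2
lw + lh + wh = 180.7
SA = 2 * 180.7
SA = 361.4
361.4 m^2


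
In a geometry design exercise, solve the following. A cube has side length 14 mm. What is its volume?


Shape: cube
Side s = 14 mm
Formula: V = s^3
V = 14 * 14 * 14
V = 196 * 14
V = 2744
2744 mm^3


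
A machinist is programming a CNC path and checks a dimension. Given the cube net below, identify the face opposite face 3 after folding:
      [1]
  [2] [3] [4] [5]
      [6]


Net: cross layout. Take square 3 as the base (bottom).
Fold the four squares in the horizontal row up around 3: 2 -> left, 4 -> right, 5 wraps to the top.
Fold 1 and 6 up from 3: 1 -> back, 6 -> front.
Opposite pairs are therefore: (1, 6), (2, 4), (3, 5).
Face 3 is opposite face 5.
face 5


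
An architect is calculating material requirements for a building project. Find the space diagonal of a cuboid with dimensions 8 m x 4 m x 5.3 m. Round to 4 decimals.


Shape: rectangular box (space diagonal)
l = 8 m, w = 4 m, h = 5.3 m
Visualize: the diagonal of the base, then a right triangle with that diagonal and the height.
Formula: d = sqrt(l^2 + w^2 + h^2)
l^2 + w^2 + h^2 = 64 + 16 + 28.09 = 108.09
d = sqrt(108.09)
d = 10.3966
10.3966 m


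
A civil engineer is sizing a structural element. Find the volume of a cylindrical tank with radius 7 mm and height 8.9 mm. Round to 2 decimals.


Shape: cylinder
Radius r = 7 mm, Height h = 8.9 mm
Formula: V = pi * r^2 * h
r^2 = 49
V = pi * 49 * 8.9
V = 436.1 * pi
V = 1370.05
1370.05 mm^3


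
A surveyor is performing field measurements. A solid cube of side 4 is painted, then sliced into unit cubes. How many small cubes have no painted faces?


Large cube: 4 x 4 x 4, cut into unit cubes.
n = 4, so n - 2 = 2
Unpainted cubes form the interior (n - 2)^3 block.
(n - 2)^3 = 2^3 = 8
8 unit cubes


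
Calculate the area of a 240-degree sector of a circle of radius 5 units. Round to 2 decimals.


Shape: circular sector
Radius r = 5 units, Angle = 240 degrees
Formula: A = (angle/360) * pi * r^2
r^2 = 25
Fraction of circle = 240/360
A = (240/360) * pi * 25
A = 16.666667 * pi
A = 52.36
52.36 units^2


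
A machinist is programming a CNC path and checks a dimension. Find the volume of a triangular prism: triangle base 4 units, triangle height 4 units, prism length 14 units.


Shape: triangular prism
Triangle base = 4 units, triangle height = 4 units, prism length L = 14 units
Formula: V = (1/2 * b * h_tri) * L
Cross-section area = 0.5 * 4 * 4 = 8
V = 8 * 14
V = 112
112 units^3


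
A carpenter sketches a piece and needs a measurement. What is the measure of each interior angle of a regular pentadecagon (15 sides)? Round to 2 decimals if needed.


Shape: regular pentadecagon (15 sides)
Formula: interior angle = (n - 2) * 180 / n
(n - 2) = 13
(n - 2) * 180 = 2340
angle = 2340 / 15
angle = 156
156 degrees


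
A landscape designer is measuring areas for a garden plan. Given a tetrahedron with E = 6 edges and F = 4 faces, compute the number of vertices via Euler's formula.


Polyhedron: tetrahedron
Euler's formula for convex polyhedra: V - E + F = 2
Given: E = 6 edges and F = 4 faces
Solve for V:
V = 2 + E - F = 2 + 6 - 4 = 4
4 vertices


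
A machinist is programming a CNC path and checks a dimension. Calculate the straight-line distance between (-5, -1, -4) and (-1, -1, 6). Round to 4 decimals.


3D distance between two points
P1 = (-5, -1, -4), P2 = (-1, -1, 6)
Formula: d = sqrt((x2-x1)^2 + (y2-y1)^2 + (z2-z1)^2)
dx = -1 - -5 = 4
dy = -1 - -1 = 0
dz = 6 - -4 = 10
dx^2 + dy^2 + dz^2 = 16 + 0 + 100 = 116
d = sqrt(116)
d = 10.7703
10.7703 units


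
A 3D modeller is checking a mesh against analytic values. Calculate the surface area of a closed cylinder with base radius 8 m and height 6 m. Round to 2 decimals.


Shape: closed cylinder
Radius r = 8 m, Height h = 6 m
Formula: SA = 2*pi*r^2 + 2*pi*r*h = 2*pi*r*(r + h)
r + h = 14
2 * r * (r + h) = 2 * 8 * 14 = 224
SA = 224 * pi
SA = 703.72
703.72 m^2


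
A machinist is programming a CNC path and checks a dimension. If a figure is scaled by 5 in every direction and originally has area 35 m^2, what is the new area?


Linear scale factor k = 5
Original area = 35 m^2
Rule: under a linear scaling by k, areas scale by k^2.
k^2 = 5^2 = 25
New area = 35 * 25
New area = 875
875 m^2


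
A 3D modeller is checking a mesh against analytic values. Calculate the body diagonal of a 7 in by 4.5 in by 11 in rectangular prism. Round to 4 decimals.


Shape: rectangular box (space diagonal)
l = 7 in, w = 4.5 in, h = 11 in
Visualize: the diagonal of the base, then a right triangle with that diagonal and the height.
Formula: d = sqrt(l^2 + w^2 + h^2)
l^2 + w^2 + h^2 = 49 + 20.25 + 121 = 190.25
d = sqrt(190.25)
d = 13.7931
13.7931 in


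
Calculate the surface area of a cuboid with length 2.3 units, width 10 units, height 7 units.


Shape: rectangular prism
l = 2.3 units, w = 10 units, h = 7 units
Formula: SA = 2(lw + lh + wh)
lw = 23, lh = 16.1, wh = 70
lw + lh + wh = 109.1
SA = 2 * 109.1
SA = 218.2
218.2 units^2


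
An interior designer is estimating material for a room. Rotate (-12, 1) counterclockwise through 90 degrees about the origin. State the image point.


Transformation: rotation about the origin
Original point: (-12, 1)
Rule for 90 deg counterclockwise: (x, y) -> (-y, x)
Apply: (-12, 1) -> (-1, -12)
(-1, -12)


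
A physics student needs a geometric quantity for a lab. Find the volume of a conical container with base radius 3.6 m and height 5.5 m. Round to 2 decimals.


Shape: cone
Radius r = 3.6 m, Height h = 5.5 m
Formula: V = (1/3) * pi * r^2 * h
r^2 = 12.96
pi * r^2 * h = pi * 12.96 * 5.5 = 71.28 * pi
V = 71.28 * pi / 3
V = 74.64
74.64 m^3


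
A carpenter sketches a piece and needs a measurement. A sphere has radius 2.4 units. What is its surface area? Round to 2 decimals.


Shape: sphere
Radius r = 2.4 units
Formula: SA = 4 * pi * r^2
r^2 = 5.76
SA = 4 * pi * 5.76
SA = 23.04 * pi
SA = 72.38
72.38 units^2


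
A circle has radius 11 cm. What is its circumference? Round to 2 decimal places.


Shape: circle
Radius r = 11 cm
Formula: C = 2 * pi * r
C = 2 * pi * 11
C = 22 * pi
C = 69.12
69.12 cm


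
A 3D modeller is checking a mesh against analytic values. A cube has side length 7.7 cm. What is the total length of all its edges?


Shape: cube
Side s = 7.7 cm
A cube has 12 edges, all equal.
Formula: total edge length = 12 * s
Total = 12 * 7.7
Total = 92.4
92.4 cm


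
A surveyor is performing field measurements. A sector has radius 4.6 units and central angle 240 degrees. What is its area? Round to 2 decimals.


Shape: circular sector
Radius r = 4.6 units, Angle = 240 degrees
Formula: A = (angle/360) * pi * r^2
r^2 = 21.16
Fraction of circle = 240/360
A = (240/360) * pi * 21.16
A = 14.106667 * pi
A = 44.32
44.32 units^2


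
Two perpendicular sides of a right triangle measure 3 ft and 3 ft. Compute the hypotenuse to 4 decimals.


Shape: right triangle
Legs a = 3 ft, b = 3 ft
Formula: c = sqrt(a^2 + b^2)
a^2 = 9, b^2 = 9
a^2 + b^2 = 18
c = sqrt(18)
c = 4.2426
4.2426 ft


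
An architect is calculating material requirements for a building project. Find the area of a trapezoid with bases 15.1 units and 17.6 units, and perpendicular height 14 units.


Shape: trapezoid
Parallel sides a = 15.1 units, b = 17.6 units; Height h = 14 units
Formula: A = (a + b) * h / 2
a + b = 15.1 + 17.6 = 32.7
A = 32.7 * 14 / 2
A = 457.8 / 2
A = 228.9
228.9 units^2


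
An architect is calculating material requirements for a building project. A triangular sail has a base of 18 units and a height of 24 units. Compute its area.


Shape: triangle
Base b = 18 units, Height h = 24 units
Formula: A = (1/2) * b * h
A = 0.5 * 18 * 24
A = 0.5 * 432
A = 216
216 units^2


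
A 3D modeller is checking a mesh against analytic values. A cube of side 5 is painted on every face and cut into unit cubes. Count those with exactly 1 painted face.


Large cube: 5 x 5 x 5, cut into unit cubes.
n = 5, so n - 2 = 3
Cubes with 1 painted face lie in the interior of each face.
A cube has 6 faces; each contributes (n - 2)^2 = 9 such cubes.
Count = 6 * 9 = 54
54 unit cubes


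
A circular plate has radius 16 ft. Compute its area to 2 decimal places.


Shape: circle
Radius r = 16 ft
Formula: A = pi * r^2
r^2 = 16^2 = 256
A = pi * 256
A = 804.25
804.25 ft^2


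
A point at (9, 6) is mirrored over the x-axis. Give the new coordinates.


Transformation: reflection
Original point: (9, 6)
Rule for reflection over the x-axis: (x, y) -> (x, -y)
Apply: (9, 6) -> (9, -6)
(9, -6)


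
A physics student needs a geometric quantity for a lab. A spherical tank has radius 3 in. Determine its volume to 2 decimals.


Shape: sphere
Radius r = 3 in
Formula: V = (4/3) * pi * r^3
r^3 = 27
(4/3) * 27 = 36
V = 36 * pi
V = 113.1
113.1 in^3


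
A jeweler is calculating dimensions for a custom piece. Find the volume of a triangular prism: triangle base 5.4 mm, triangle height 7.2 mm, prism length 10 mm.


Shape: triangular prism
Triangle base = 5.4 mm, triangle height = 7.2 mm, prism length L = 10 mm
Formula: V = (1/2 * b * h_tri) * L
Cross-section area = 0.5 * 5.4 * 7.2 = 19.44
V = 19.44 * 10
V = 194.4
194.4 mm^3


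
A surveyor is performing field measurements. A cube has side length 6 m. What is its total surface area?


Shape: cube
Side s = 6 m
A cube has 6 square faces.
Formula: SA = 6 * s^2
s^2 = 36
SA = 6 * 36
SA = 216
216 m^2


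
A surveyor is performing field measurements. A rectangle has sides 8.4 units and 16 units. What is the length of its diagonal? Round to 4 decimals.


Shape: rectangle (diagonal via Pythagoras)
Sides: 8.4 units and 16 units
Formula: d = sqrt(l^2 + w^2)
l^2 = 70.56, w^2 = 256
l^2 + w^2 = 326.56
d = sqrt(326.56)
d = 18.071
18.071 units


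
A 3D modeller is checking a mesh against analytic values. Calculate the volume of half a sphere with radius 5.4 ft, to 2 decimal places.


Shape: hemisphere (half of a sphere)
Radius r = 5.4 ft
Formula: V = (1/2) * (4/3) * pi * r^3 = (2/3) * pi * r^3
r^3 = 157.464
(2/3) * 157.464 = 104.976
V = 104.976 * pi
V = 329.79
329.79 ft^3


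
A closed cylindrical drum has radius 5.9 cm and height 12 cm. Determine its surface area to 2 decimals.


Shape: closed cylinder
Radius r = 5.9 cm, Height h = 12 cm
Formula: SA = 2*pi*r^2 + 2*pi*r*h = 2*pi*r*(r + h)
r + h = 17.9
2 * r * (r + h) = 2 * 5.9 * 17.9 = 211.22
SA = 211.22 * pi
SA = 663.57
663.57 cm^2


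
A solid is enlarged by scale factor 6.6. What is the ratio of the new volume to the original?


Linear scale factor k = 6.6
Rule: under a linear scaling by k, volumes scale by k^3.
k^3 = 6.6 * 6.6 * 6.6
k^3 = 43.56 * 6.6
k^3 = 287.496
Volume scales by a factor of 287.496.
287.496 (dimensionless)


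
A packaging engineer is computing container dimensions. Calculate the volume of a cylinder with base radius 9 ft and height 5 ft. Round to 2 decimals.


Shape: cylinder
Radius r = 9 ft, Height h = 5 ft
Formula: V = pi * r^2 * h
r^2 = 81
V = pi * 81 * 5
V = 405 * pi
V = 1272.35
1272.35 ft^3


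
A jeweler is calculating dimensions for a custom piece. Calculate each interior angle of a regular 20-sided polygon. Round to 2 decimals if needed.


Shape: regular icosagon (20 sides)
Formula: interior angle = (n - 2) * 180 / n
(n - 2) = 18
(n - 2) * 180 = 3240
angle = 3240 / 20
angle = 162
162 degrees


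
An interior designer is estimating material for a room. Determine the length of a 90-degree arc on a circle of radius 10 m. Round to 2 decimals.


Shape: circular arc
Radius r = 10 m, Angle = 90 degrees
Formula: L = (angle/360) * 2 * pi * r
2 * pi * r = 20 * pi
L = (90/360) * 20 * pi
L = 5 * pi
L = 15.71
15.71 m


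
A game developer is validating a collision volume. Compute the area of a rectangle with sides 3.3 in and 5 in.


Shape: rectangle
Length l = 3.3 in, Width w = 5 in
Formula: A = l * w
A = 3.3 * 5
A = 16.5
16.5 in^2


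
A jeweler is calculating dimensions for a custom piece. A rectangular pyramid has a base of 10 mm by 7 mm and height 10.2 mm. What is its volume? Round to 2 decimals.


Shape: rectangular pyramid
Base: 10 mm x 7 mm, Height h = 10.2 mm
Formula: V = (1/3) * base_area * h
base_area = 10 * 7 = 70
base_area * h = 70 * 10.2 = 714
V = 714 / 3
V = 238
238 mm^3


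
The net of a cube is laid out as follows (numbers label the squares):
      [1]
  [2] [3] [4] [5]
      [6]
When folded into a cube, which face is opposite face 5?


Net: cross layout. Take square 3 as the base (bottom).
Fold the four squares in the horizontal row up around 3: 2 -> left, 4 -> right, 5 wraps to the top.
Fold 1 and 6 up from 3: 1 -> back, 6 -> front.
Opposite pairs are therefore: (1, 6), (2, 4), (3, 5).
Face 5 is opposite face 3.
face 3


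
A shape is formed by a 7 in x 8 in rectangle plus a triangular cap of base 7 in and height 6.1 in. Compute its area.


Composite shape: rectangle + triangle
Rectangle area = 7 * 8 = 56
Triangle area = 0.5 * 7 * 6.1 = 21.35
Total = 56 + 21.35
Total = 77.35
77.35 in^2


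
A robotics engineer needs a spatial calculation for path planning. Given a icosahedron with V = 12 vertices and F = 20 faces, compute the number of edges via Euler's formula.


Polyhedron: icosahedron
Euler's formula for convex polyhedra: V - E + F = 2
Given: V = 12 vertices and F = 20 faces
Solve for E:
E = V + F - 2 = 12 + 20 - 2 = 30
30 edges


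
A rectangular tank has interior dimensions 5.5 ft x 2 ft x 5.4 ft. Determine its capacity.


Shape: rectangular prism
l = 5.5 ft, w = 2 ft, h = 5.4 ft
Formula: V = l * w * h
V = 5.5 * 2 * 5.4
V = 11 * 5.4
V = 59.4
59.4 ft^3


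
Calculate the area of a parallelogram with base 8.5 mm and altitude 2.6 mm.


Shape: parallelogram
Base b = 8.5 mm, Height h = 2.6 mm
Formula: A = b * h
A = 8.5 * 2.6
A = 22.1
22.1 mm^2


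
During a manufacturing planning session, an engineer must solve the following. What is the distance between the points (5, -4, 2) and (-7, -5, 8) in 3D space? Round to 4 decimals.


3D distance between two points
P1 = (5, -4, 2), P2 = (-7, -5, 8)
Formula: d = sqrt((x2-x1)^2 + (y2-y1)^2 + (z2-z1)^2)
dx = -7 - 5 = -12
dy = -5 - -4 = -1
dz = 8 - 2 = 6
dx^2 + dy^2 + dz^2 = 144 + 1 + 36 = 181
d = sqrt(181)
d = 13.4536
13.4536 units


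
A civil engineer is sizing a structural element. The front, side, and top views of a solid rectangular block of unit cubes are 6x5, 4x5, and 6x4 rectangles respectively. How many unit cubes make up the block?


Orthographic views of a solid rectangular block:
Front view 6 x 5 -> length = 6, height = 5
Side view 4 x 5 -> width = 4, height = 5 (consistent)
Top view 6 x 4 -> confirms length = 6, width = 4
The block is 6 x 4 x 5.
Total unit cubes = 6 * 4 * 5 = 120
120 unit cubes


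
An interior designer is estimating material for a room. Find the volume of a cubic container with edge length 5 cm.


Shape: cube
Side s = 5 cm
Formula: V = s^3
V = 5 * 5 * 5
V = 25 * 5
V = 125
125 cm^3


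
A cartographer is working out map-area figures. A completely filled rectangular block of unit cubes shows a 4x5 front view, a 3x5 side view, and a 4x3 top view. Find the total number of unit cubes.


Orthographic views of a solid rectangular block:
Front view 4 x 5 -> length = 4, height = 5
Side view 3 x 5 -> width = 3, height = 5 (consistent)
Top view 4 x 3 -> confirms length = 4, width = 3
The block is 4 x 3 x 5.
Total unit cubes = 4 * 3 * 5 = 60
60 unit cubes


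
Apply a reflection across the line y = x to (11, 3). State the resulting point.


Transformation: reflection
Original point: (11, 3)
Rule for reflection over y = x: (x, y) -> (y, x)
Apply: (11, 3) -> (3, 11)
(3, 11)


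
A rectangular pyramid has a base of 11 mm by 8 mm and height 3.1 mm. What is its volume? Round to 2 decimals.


Shape: rectangular pyramid
Base: 11 mm x 8 mm, Height h = 3.1 mm
Formula: V = (1/3) * base_area * h
base_area = 11 * 8 = 88
base_area * h = 88 * 3.1 = 272.8
V = 272.8 / 3
V = 90.93
90.93 mm^3


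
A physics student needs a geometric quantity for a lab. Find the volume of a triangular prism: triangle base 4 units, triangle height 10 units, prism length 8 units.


Shape: triangular prism
Triangle base = 4 units, triangle height = 10 units, prism length L = 8 units
Formula: V = (1/2 * b * h_tri) * L
Cross-section area = 0.5 * 4 * 10 = 20
V = 20 * 8
V = 160
160 units^3


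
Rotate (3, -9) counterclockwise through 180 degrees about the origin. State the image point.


Transformation: rotation about the origin
Original point: (3, -9)
Rule for 180 deg: (x, y) -> (-x, -y)
Apply: (3, -9) -> (-3, 9)
(-3, 9)


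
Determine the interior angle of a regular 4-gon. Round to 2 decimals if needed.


Shape: regular square (4 sides)
Formula: interior angle = (n - 2) * 180 / n
(n - 2) = 2
(n - 2) * 180 = 360
angle = 360 / 4
angle = 90
90 degrees


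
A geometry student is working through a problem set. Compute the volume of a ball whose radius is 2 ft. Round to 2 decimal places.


Shape: sphere
Radius r = 2 ft
Formula: V = (4/3) * pi * r^3
r^3 = 8
(4/3) * 8 = 10.666667
V = 10.666667 * pi
V = 33.51
33.51 ft^3


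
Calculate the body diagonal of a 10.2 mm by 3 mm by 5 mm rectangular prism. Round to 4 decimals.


Shape: rectangular box (space diagonal)
l = 10.2 mm, w = 3 mm, h = 5 mm
Visualize: the diagonal of the base, then a right triangle with that diagonal and the height.
Formula: d = sqrt(l^2 + w^2 + h^2)
l^2 + w^2 + h^2 = 104.04 + 9 + 25 = 138.04
d = sqrt(138.04)
d = 11.749
11.749 mm
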